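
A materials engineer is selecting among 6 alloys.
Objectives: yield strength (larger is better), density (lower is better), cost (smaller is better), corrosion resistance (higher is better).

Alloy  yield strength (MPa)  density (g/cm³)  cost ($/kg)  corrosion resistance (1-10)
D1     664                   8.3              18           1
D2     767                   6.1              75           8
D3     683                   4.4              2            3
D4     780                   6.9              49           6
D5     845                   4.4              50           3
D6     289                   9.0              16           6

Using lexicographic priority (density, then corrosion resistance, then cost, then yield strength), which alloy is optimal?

First minimize density: best is 4.4, kept {D3, D5}.
Then maximize corrosion resistance: best is 3, kept {D3, D5}.
Then minimize cost: best is 2, kept {D3}.

D3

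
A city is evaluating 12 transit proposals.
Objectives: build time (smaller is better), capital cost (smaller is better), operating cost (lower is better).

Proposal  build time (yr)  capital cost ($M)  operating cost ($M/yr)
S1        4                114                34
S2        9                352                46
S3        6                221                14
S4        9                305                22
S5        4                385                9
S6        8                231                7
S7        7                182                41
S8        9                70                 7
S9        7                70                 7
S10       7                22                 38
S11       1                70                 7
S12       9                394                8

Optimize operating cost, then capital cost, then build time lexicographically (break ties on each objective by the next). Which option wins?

S11

First minimize operating cost: best is 7, kept {S6, S8, S9, S11}.
Then minimize capital cost: best is 70, kept {S8, S9, S11}.
Then minimize build time: best is 1, kept {S11}.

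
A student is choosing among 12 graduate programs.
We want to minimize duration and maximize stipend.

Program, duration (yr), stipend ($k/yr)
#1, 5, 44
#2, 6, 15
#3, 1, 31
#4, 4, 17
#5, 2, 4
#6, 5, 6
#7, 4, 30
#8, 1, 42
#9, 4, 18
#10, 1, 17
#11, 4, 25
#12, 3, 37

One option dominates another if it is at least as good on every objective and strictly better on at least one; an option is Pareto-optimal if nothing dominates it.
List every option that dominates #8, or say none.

#1: worse on duration (5 vs 1).
#2: worse on duration (6 vs 1).
#3: worse on stipend (31 vs 42).
#4: worse on duration (4 vs 1).
#5: worse on duration (2 vs 1).
#6: worse on duration (5 vs 1).
#7: worse on duration (4 vs 1).
#9: worse on duration (4 vs 1).
#10: worse on stipend (17 vs 42).
#11: worse on duration (4 vs 1).
#12: worse on duration (3 vs 1).
No option dominates #8.

none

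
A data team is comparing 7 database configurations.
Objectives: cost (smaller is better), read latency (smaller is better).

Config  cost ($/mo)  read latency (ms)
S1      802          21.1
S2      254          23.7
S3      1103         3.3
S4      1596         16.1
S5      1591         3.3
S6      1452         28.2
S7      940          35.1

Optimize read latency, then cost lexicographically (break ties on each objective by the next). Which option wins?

First minimize read latency: best is 3.3, kept {S3, S5}.
Then minimize cost: best is 1103, kept {S3}.

S3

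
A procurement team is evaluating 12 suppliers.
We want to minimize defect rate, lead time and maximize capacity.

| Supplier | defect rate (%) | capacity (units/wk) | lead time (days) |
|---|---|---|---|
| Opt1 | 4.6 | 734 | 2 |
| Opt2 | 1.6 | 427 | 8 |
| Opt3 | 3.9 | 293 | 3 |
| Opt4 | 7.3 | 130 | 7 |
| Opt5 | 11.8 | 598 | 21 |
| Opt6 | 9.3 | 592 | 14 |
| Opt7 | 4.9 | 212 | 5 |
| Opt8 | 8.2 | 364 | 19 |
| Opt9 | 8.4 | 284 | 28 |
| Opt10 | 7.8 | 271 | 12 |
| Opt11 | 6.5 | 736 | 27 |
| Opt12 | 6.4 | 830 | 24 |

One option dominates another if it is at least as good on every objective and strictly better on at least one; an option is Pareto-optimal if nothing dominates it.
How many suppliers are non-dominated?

4

Opt1: not dominated (best lead time).
Opt2: not dominated (best defect rate).
Opt3: not dominated.
Opt4: dominated by Opt1 (defect rate 4.6≤7.3, capacity 734≥130, lead time 2≤7).
Opt5: dominated by Opt1 (defect rate 4.6≤11.8, capacity 734≥598, lead time 2≤21).
Opt6: dominated by Opt1 (defect rate 4.6≤9.3, capacity 734≥592, lead time 2≤14).
Opt7: dominated by Opt1 (defect rate 4.6≤4.9, capacity 734≥212, lead time 2≤5).
Opt8: dominated by Opt1 (defect rate 4.6≤8.2, capacity 734≥364, lead time 2≤19).
Opt9: dominated by Opt1 (defect rate 4.6≤8.4, capacity 734≥284, lead time 2≤28).
Opt10: dominated by Opt1 (defect rate 4.6≤7.8, capacity 734≥271, lead time 2≤12).
Opt11: dominated by Opt12 (defect rate 6.4≤6.5, capacity 830≥736, lead time 24≤27).
Opt12: not dominated (best capacity).
Pareto-optimal: Opt1, Opt2, Opt3, Opt12 → 4.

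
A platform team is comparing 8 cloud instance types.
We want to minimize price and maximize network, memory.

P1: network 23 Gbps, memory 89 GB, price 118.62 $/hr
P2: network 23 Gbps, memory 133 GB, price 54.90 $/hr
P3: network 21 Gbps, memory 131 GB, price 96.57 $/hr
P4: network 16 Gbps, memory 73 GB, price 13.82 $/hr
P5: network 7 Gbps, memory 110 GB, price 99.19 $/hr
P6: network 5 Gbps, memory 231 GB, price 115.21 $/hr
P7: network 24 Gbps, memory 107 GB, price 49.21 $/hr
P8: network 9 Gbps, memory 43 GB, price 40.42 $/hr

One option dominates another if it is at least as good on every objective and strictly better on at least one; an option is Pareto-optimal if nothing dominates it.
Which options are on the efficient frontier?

P2, P4, P6, P7

P1: dominated by P2 (network 23≥23, memory 133≥89, price 54.90≤118.62).
P2: not dominated.
P3: dominated by P2 (network 23≥21, memory 133≥131, price 54.90≤96.57).
P4: not dominated (best price).
P5: dominated by P2 (network 23≥7, memory 133≥110, price 54.90≤99.19).
P6: not dominated (best memory).
P7: not dominated (best network).
P8: dominated by P4 (network 16≥9, memory 73≥43, price 13.82≤40.42).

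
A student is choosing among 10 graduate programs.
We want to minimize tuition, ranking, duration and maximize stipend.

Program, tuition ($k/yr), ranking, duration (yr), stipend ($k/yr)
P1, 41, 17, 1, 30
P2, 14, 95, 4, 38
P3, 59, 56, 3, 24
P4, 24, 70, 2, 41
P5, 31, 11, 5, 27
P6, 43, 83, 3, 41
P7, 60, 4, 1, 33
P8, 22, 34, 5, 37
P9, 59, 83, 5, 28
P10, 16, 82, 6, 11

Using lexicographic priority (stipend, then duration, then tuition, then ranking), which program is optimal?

P4

First maximize stipend: best is 41, kept {P4, P6}.
Then minimize duration: best is 2, kept {P4}.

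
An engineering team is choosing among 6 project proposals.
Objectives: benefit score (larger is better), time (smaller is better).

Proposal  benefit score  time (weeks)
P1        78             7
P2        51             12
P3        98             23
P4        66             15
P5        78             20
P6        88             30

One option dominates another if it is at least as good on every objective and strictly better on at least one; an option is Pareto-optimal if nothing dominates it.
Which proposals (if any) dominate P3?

none

P1: worse on benefit score (78 vs 98).
P2: worse on benefit score (51 vs 98).
P4: worse on benefit score (66 vs 98).
P5: worse on benefit score (78 vs 98).
P6: worse on benefit score (88 vs 98).
No option dominates P3.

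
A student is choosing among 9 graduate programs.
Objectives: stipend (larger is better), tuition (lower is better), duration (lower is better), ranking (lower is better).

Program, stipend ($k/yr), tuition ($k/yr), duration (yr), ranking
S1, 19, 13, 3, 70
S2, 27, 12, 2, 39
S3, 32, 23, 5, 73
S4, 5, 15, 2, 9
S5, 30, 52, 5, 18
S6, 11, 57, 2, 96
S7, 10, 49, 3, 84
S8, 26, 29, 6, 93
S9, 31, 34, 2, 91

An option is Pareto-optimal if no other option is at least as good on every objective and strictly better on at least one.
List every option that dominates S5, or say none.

none

S1: worse on stipend (19 vs 30).
S2: worse on stipend (27 vs 30).
S3: worse on ranking (73 vs 18).
S4: worse on stipend (5 vs 30).
S6: worse on stipend (11 vs 30).
S7: worse on stipend (10 vs 30).
S8: worse on stipend (26 vs 30).
S9: worse on ranking (91 vs 18).
No option dominates S5.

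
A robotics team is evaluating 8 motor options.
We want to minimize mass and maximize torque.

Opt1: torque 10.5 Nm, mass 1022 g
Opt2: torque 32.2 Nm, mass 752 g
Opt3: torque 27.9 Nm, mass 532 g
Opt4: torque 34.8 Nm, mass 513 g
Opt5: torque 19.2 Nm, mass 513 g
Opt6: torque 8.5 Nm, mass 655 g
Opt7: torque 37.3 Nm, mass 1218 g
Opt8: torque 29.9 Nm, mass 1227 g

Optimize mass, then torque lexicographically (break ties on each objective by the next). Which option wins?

First minimize mass: best is 513, kept {Opt4, Opt5}.
Then maximize torque: best is 34.8, kept {Opt4}.

Opt4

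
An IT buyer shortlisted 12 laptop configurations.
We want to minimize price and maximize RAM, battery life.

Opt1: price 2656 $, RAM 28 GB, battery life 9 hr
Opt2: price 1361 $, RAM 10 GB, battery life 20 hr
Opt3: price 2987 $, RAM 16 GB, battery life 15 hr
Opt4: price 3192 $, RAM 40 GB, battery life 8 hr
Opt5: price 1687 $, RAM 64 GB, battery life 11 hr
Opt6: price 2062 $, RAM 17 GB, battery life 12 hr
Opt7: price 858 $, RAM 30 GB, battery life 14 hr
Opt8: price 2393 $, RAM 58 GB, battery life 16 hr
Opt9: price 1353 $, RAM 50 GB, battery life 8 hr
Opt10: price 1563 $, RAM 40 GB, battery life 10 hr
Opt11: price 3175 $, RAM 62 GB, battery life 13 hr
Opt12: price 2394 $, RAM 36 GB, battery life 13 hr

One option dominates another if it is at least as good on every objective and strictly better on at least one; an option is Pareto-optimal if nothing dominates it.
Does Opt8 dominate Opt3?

Opt8 vs Opt3: price 2393≤2987, RAM 58≥16, battery life 16≥15 — Opt8 is at least as good on every objective with at least one strict improvement.

Yes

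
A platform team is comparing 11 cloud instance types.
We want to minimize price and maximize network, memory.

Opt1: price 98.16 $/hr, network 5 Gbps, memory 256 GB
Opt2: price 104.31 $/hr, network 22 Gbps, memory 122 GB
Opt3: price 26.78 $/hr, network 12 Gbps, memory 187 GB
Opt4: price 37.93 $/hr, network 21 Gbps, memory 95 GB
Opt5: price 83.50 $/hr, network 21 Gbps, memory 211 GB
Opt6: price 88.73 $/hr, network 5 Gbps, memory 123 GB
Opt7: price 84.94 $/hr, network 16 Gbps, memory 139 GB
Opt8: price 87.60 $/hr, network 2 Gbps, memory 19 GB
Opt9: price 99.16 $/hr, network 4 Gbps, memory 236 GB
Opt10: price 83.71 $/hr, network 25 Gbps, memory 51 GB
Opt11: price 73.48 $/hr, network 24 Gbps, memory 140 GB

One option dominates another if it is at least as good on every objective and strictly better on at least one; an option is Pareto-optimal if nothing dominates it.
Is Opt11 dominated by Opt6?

Opt6 vs Opt11: Opt6 is worse on price (88.73 vs 73.48), so it does not dominate Opt11.

No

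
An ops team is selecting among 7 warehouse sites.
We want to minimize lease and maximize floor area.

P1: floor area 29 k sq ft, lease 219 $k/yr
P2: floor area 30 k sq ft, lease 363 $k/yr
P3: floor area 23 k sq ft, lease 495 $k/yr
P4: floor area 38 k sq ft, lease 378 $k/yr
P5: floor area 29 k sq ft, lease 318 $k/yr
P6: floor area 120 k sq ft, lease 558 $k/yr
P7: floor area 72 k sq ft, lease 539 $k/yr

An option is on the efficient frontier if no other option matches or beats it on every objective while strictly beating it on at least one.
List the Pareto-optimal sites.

P1, P2, P4, P6, P7

P1: not dominated (best lease).
P2: not dominated.
P3: dominated by P1 (floor area 29≥23, lease 219≤495).
P4: not dominated.
P5: dominated by P1 (floor area 29≥29, lease 219≤318).
P6: not dominated (best floor area).
P7: not dominated.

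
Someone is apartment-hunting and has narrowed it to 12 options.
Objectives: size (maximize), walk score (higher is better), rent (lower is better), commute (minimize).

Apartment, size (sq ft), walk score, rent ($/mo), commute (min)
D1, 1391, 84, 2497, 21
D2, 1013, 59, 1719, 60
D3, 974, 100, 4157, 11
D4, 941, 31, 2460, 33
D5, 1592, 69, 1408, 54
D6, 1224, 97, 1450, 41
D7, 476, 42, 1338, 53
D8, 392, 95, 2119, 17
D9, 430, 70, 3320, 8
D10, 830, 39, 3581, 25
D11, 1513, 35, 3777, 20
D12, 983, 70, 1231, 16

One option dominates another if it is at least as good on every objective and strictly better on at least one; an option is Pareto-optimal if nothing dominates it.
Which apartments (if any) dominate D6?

none

D1: worse on walk score (84 vs 97).
D2: worse on size (1013 vs 1224).
D3: worse on size (974 vs 1224).
D4: worse on size (941 vs 1224).
D5: worse on walk score (69 vs 97).
D7: worse on size (476 vs 1224).
D8: worse on size (392 vs 1224).
D9: worse on size (430 vs 1224).
D10: worse on size (830 vs 1224).
D11: worse on walk score (35 vs 97).
D12: worse on size (983 vs 1224).
No option dominates D6.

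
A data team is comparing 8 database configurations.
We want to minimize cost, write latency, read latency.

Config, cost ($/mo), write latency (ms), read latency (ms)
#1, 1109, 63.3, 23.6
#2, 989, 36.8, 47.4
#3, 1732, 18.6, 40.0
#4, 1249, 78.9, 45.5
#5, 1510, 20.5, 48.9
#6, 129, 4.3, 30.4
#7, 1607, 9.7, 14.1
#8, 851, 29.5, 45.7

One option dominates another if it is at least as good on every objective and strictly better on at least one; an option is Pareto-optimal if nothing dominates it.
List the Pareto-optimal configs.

#1, #6, #7

#1: not dominated.
#2: dominated by #6 (cost 129≤989, write latency 4.3≤36.8, read latency 30.4≤47.4).
#3: dominated by #6 (cost 129≤1732, write latency 4.3≤18.6, read latency 30.4≤40.0).
#4: dominated by #1 (cost 1109≤1249, write latency 63.3≤78.9, read latency 23.6≤45.5).
#5: dominated by #6 (cost 129≤1510, write latency 4.3≤20.5, read latency 30.4≤48.9).
#6: not dominated (best cost).
#7: not dominated (best read latency).
#8: dominated by #6 (cost 129≤851, write latency 4.3≤29.5, read latency 30.4≤45.7).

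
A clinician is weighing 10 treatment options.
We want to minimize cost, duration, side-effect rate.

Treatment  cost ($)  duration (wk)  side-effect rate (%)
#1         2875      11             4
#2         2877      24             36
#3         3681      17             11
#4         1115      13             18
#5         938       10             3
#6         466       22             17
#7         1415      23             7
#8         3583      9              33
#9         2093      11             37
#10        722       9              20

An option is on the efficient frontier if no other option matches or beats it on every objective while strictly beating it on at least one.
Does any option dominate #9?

Yes

#5 vs #9: cost 938≤2093, duration 10≤11, side-effect rate 3≤37 — #5 is at least as good on every objective and strictly better on at least one, so #5 dominates #9.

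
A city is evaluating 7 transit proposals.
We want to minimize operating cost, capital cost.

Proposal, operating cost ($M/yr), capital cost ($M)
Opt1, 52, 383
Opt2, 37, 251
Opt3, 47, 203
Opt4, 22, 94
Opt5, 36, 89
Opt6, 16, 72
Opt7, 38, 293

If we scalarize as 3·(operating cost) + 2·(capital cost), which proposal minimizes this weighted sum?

Opt1: 3·52 + 2·383 = 922
Opt2: 3·37 + 2·251 = 613
Opt3: 3·47 + 2·203 = 547
Opt4: 3·22 + 2·94 = 254
Opt5: 3·36 + 2·89 = 286
Opt6: 3·16 + 2·72 = 192
Opt7: 3·38 + 2·293 = 700
Lowest: Opt6 at 192.

Opt6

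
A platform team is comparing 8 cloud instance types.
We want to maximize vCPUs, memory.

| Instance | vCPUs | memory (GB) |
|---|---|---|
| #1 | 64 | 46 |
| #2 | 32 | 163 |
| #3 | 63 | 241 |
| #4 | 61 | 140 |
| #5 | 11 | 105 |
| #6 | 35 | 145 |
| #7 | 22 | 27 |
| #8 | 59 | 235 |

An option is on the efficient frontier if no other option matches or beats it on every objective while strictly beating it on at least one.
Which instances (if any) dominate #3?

none

#1: worse on memory (46 vs 241).
#2: worse on vCPUs (32 vs 63).
#4: worse on vCPUs (61 vs 63).
#5: worse on vCPUs (11 vs 63).
#6: worse on vCPUs (35 vs 63).
#7: worse on vCPUs (22 vs 63).
#8: worse on vCPUs (59 vs 63).
No option dominates #3.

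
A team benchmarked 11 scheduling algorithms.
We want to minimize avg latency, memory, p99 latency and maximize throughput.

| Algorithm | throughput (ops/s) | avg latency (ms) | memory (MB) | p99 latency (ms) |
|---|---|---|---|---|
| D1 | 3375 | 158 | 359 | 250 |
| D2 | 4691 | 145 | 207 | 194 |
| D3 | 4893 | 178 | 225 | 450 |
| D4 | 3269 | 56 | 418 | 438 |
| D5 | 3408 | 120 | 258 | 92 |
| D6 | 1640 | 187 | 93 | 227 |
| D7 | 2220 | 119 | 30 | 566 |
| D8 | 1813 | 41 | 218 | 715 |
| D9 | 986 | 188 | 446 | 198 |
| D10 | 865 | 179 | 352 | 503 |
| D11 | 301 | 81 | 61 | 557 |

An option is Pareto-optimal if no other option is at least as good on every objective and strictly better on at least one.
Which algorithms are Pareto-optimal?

D2, D3, D4, D5, D6, D7, D8, D11

D1: dominated by D2 (throughput 4691≥3375, avg latency 145≤158, memory 207≤359, p99 latency 194≤250).
D2: not dominated.
D3: not dominated (best throughput).
D4: not dominated.
D5: not dominated (best p99 latency).
D6: not dominated.
D7: not dominated (best memory).
D8: not dominated (best avg latency).
D9: dominated by D2 (throughput 4691≥986, avg latency 145≤188, memory 207≤446, p99 latency 194≤198).
D10: dominated by D2 (throughput 4691≥865, avg latency 145≤179, memory 207≤352, p99 latency 194≤503).
D11: not dominated.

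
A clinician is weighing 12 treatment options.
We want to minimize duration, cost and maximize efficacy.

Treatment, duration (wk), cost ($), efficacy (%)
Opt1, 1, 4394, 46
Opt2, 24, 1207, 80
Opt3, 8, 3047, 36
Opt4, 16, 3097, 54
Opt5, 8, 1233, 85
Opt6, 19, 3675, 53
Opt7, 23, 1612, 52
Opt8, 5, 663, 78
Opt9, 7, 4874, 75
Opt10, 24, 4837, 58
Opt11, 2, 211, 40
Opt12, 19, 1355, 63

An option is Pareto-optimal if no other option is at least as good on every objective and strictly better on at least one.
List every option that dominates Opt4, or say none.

Opt5: duration 8≤16, cost 1233≤3097, efficacy 85≥54 — dominates Opt4.
Opt8: duration 5≤16, cost 663≤3097, efficacy 78≥54 — dominates Opt4.
Others (Opt1, Opt2, Opt3, Opt6, Opt7, Opt9, Opt10, Opt11, Opt12) are each worse than Opt4 on at least one objective.

Opt5, Opt8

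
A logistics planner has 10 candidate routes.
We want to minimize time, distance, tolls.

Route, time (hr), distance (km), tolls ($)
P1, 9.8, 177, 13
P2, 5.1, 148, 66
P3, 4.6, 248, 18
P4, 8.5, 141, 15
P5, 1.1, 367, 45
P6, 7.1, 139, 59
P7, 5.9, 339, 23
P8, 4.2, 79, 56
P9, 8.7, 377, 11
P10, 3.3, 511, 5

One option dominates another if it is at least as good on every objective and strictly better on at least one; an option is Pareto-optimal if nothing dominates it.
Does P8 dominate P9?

No

P8 vs P9: P8 is worse on tolls (56 vs 11), so it does not dominate P9.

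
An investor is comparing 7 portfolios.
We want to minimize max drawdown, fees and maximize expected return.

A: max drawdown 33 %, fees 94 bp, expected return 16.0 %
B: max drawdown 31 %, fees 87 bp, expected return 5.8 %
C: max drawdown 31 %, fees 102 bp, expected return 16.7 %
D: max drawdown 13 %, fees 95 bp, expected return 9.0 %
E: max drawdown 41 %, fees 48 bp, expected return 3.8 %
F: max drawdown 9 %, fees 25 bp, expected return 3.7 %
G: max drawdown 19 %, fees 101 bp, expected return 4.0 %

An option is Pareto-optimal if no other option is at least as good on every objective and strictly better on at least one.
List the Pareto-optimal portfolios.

A, B, C, D, E, F

A: not dominated.
B: not dominated.
C: not dominated (best expected return).
D: not dominated.
E: not dominated.
F: not dominated (best max drawdown).
G: dominated by D (max drawdown 13≤19, fees 95≤101, expected return 9.0≥4.0).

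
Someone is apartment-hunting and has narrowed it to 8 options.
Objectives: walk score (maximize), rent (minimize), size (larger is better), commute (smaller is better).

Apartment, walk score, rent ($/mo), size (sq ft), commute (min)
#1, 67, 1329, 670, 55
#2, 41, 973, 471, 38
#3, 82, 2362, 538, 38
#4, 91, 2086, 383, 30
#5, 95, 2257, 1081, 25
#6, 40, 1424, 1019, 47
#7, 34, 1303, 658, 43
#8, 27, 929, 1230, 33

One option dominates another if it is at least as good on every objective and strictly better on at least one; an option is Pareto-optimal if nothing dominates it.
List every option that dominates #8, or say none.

none

#1: worse on rent (1329 vs 929).
#2: worse on rent (973 vs 929).
#3: worse on rent (2362 vs 929).
#4: worse on rent (2086 vs 929).
#5: worse on rent (2257 vs 929).
#6: worse on rent (1424 vs 929).
#7: worse on rent (1303 vs 929).
No option dominates #8.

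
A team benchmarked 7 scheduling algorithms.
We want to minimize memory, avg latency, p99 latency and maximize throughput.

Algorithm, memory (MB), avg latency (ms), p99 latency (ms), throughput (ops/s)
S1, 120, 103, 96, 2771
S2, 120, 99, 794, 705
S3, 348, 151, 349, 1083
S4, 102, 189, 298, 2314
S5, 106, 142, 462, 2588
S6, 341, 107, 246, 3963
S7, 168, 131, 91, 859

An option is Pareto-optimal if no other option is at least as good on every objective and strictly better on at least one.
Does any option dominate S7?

S1: worse on p99 latency (96 vs 91).
S2: worse on p99 latency (794 vs 91).
S3: worse on memory (348 vs 168).
S4: worse on avg latency (189 vs 131).
S5: worse on avg latency (142 vs 131).
S6: worse on memory (341 vs 168).
No option is at least as good as S7 on every objective and strictly better on one.

No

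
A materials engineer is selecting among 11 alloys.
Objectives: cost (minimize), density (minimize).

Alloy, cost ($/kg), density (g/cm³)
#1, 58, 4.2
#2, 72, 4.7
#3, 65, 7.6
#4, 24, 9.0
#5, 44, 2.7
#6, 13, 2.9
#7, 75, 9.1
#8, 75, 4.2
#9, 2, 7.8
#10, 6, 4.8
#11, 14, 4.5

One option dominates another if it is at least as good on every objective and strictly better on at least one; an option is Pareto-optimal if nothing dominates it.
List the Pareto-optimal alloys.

#1: dominated by #5 (cost 44≤58, density 2.7≤4.2).
#2: dominated by #1 (cost 58≤72, density 4.2≤4.7).
#3: dominated by #1 (cost 58≤65, density 4.2≤7.6).
#4: dominated by #6 (cost 13≤24, density 2.9≤9.0).
#5: not dominated (best density).
#6: not dominated.
#7: dominated by #1 (cost 58≤75, density 4.2≤9.1).
#8: dominated by #1 (cost 58≤75, density 4.2≤4.2).
#9: not dominated (best cost).
#10: not dominated.
#11: dominated by #6 (cost 13≤14, density 2.9≤4.5).

#5, #6, #9, #10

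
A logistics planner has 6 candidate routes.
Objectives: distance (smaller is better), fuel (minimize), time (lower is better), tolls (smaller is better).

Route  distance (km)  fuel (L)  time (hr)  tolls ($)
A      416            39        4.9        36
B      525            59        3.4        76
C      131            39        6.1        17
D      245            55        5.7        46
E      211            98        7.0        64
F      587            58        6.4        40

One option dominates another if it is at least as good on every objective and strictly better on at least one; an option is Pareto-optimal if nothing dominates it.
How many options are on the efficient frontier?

A: not dominated.
B: not dominated (best time).
C: not dominated (best distance).
D: not dominated.
E: dominated by C (distance 131≤211, fuel 39≤98, time 6.1≤7.0, tolls 17≤64).
F: dominated by A (distance 416≤587, fuel 39≤58, time 4.9≤6.4, tolls 36≤40).
Pareto-optimal: A, B, C, D → 4.

4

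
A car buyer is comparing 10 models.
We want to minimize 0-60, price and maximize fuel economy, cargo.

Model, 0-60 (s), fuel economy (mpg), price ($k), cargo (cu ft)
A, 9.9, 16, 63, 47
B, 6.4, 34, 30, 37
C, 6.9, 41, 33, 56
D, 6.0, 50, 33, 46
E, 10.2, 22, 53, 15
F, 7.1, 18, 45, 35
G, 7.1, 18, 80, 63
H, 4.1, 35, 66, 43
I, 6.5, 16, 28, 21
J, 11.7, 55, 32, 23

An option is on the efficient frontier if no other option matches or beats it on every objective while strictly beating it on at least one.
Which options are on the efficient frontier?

A: dominated by C (0-60 6.9≤9.9, fuel economy 41≥16, price 33≤63, cargo 56≥47).
B: not dominated.
C: not dominated.
D: not dominated.
E: dominated by B (0-60 6.4≤10.2, fuel economy 34≥22, price 30≤53, cargo 37≥15).
F: dominated by B (0-60 6.4≤7.1, fuel economy 34≥18, price 30≤45, cargo 37≥35).
G: not dominated (best cargo).
H: not dominated (best 0-60).
I: not dominated (best price).
J: not dominated (best fuel economy).

B, C, D, G, H, I, J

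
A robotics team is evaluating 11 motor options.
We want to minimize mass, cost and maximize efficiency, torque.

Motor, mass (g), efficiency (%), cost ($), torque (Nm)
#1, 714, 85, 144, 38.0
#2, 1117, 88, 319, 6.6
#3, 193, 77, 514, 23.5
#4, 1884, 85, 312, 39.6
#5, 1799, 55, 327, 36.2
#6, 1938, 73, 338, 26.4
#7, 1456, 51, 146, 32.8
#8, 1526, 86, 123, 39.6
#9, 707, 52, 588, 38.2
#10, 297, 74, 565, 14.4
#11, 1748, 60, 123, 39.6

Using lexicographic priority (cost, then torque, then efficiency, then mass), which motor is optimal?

First minimize cost: best is 123, kept {#8, #11}.
Then maximize torque: best is 39.6, kept {#8, #11}.
Then maximize efficiency: best is 86, kept {#8}.

#8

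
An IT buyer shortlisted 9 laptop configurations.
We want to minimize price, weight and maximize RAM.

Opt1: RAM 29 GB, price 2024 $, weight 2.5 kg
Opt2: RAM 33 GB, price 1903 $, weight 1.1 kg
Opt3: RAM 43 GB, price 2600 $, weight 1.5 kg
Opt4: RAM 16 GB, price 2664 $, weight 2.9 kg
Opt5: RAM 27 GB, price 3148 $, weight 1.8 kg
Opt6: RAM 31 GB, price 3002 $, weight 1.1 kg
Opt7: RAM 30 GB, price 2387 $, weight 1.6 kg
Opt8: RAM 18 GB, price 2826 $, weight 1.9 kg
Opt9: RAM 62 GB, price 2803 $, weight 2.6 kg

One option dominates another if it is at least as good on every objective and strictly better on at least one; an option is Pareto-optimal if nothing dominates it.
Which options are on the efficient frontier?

Opt2, Opt3, Opt9

Opt1: dominated by Opt2 (RAM 33≥29, price 1903≤2024, weight 1.1≤2.5).
Opt2: not dominated (best price).
Opt3: not dominated.
Opt4: dominated by Opt1 (RAM 29≥16, price 2024≤2664, weight 2.5≤2.9).
Opt5: dominated by Opt2 (RAM 33≥27, price 1903≤3148, weight 1.1≤1.8).
Opt6: dominated by Opt2 (RAM 33≥31, price 1903≤3002, weight 1.1≤1.1).
Opt7: dominated by Opt2 (RAM 33≥30, price 1903≤2387, weight 1.1≤1.6).
Opt8: dominated by Opt2 (RAM 33≥18, price 1903≤2826, weight 1.1≤1.9).
Opt9: not dominated (best RAM).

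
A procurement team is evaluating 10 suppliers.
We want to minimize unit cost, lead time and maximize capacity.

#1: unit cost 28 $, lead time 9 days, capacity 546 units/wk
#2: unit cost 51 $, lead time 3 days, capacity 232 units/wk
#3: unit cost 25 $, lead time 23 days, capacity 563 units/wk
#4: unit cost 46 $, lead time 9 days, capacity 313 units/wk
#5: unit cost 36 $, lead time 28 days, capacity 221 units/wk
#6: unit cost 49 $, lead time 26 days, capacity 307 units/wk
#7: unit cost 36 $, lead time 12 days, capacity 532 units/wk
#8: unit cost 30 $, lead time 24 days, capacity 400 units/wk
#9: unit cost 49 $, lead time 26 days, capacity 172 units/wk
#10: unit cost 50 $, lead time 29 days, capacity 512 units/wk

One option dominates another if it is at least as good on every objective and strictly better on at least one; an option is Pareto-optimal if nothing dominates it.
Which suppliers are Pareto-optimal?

#1: not dominated.
#2: not dominated (best lead time).
#3: not dominated (best unit cost).
#4: dominated by #1 (unit cost 28≤46, lead time 9≤9, capacity 546≥313).
#5: dominated by #1 (unit cost 28≤36, lead time 9≤28, capacity 546≥221).
#6: dominated by #1 (unit cost 28≤49, lead time 9≤26, capacity 546≥307).
#7: dominated by #1 (unit cost 28≤36, lead time 9≤12, capacity 546≥532).
#8: dominated by #1 (unit cost 28≤30, lead time 9≤24, capacity 546≥400).
#9: dominated by #1 (unit cost 28≤49, lead time 9≤26, capacity 546≥172).
#10: dominated by #1 (unit cost 28≤50, lead time 9≤29, capacity 546≥512).

#1, #2, #3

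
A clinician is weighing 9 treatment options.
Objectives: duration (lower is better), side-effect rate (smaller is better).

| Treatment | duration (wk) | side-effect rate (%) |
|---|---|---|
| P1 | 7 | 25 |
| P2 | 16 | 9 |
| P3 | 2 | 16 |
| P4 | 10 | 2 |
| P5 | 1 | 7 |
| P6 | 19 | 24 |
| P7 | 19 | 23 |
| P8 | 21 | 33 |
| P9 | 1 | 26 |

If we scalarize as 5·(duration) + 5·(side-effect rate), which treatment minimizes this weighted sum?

P1: 5·7 + 5·25 = 160
P2: 5·16 + 5·9 = 125
P3: 5·2 + 5·16 = 90
P4: 5·10 + 5·2 = 60
P5: 5·1 + 5·7 = 40
P6: 5·19 + 5·24 = 215
P7: 5·19 + 5·23 = 210
P8: 5·21 + 5·33 = 270
P9: 5·1 + 5·26 = 135
Lowest: P5 at 40.

P5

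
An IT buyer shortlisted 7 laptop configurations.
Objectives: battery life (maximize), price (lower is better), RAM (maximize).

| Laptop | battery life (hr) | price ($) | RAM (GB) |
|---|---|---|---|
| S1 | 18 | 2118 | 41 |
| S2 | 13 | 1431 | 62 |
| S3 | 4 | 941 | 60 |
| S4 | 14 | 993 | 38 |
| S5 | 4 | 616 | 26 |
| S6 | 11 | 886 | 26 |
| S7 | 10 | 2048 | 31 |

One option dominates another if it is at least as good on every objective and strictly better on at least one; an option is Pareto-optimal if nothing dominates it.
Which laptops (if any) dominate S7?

S2, S4

S2: battery life 13≥10, price 1431≤2048, RAM 62≥31 — dominates S7.
S4: battery life 14≥10, price 993≤2048, RAM 38≥31 — dominates S7.
Others (S1, S3, S5, S6) are each worse than S7 on at least one objective.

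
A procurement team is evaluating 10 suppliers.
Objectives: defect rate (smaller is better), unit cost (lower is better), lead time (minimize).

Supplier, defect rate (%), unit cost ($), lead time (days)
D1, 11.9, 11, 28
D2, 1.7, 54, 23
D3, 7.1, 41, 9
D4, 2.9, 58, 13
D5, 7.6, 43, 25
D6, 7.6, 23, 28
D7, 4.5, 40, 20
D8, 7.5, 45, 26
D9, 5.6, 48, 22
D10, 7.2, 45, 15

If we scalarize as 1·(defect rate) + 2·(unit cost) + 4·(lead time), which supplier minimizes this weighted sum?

D3

D1: 1·11.9 + 2·11 + 4·28 = 145.9
D2: 1·1.7 + 2·54 + 4·23 = 201.7
D3: 1·7.1 + 2·41 + 4·9 = 125.1
D4: 1·2.9 + 2·58 + 4·13 = 170.9
D5: 1·7.6 + 2·43 + 4·25 = 193.6
D6: 1·7.6 + 2·23 + 4·28 = 165.6
D7: 1·4.5 + 2·40 + 4·20 = 164.5
D8: 1·7.5 + 2·45 + 4·26 = 201.5
D9: 1·5.6 + 2·48 + 4·22 = 189.6
D10: 1·7.2 + 2·45 + 4·15 = 157.2
Lowest: D3 at 125.1.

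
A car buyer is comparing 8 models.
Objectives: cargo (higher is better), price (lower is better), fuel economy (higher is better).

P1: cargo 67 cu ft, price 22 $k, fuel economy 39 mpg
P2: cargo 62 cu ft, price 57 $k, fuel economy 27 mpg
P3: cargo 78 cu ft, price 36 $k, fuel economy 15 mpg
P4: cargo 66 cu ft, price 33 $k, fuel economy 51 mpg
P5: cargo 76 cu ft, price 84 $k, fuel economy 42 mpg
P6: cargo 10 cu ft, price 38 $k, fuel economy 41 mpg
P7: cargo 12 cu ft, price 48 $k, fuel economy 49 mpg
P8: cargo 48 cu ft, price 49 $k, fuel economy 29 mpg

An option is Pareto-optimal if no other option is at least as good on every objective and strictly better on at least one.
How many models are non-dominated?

4

P1: not dominated (best price).
P2: dominated by P1 (cargo 67≥62, price 22≤57, fuel economy 39≥27).
P3: not dominated (best cargo).
P4: not dominated (best fuel economy).
P5: not dominated.
P6: dominated by P4 (cargo 66≥10, price 33≤38, fuel economy 51≥41).
P7: dominated by P4 (cargo 66≥12, price 33≤48, fuel economy 51≥49).
P8: dominated by P1 (cargo 67≥48, price 22≤49, fuel economy 39≥29).
Pareto-optimal: P1, P3, P4, P5 → 4.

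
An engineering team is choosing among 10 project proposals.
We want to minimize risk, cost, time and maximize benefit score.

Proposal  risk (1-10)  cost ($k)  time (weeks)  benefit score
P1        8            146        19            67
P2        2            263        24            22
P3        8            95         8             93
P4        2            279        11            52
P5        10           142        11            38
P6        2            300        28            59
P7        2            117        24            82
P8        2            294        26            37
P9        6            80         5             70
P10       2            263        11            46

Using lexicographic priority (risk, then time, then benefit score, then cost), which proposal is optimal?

P4

First minimize risk: best is 2, kept {P2, P4, P6, P7, P8, P10}.
Then minimize time: best is 11, kept {P4, P10}.
Then maximize benefit score: best is 52, kept {P4}.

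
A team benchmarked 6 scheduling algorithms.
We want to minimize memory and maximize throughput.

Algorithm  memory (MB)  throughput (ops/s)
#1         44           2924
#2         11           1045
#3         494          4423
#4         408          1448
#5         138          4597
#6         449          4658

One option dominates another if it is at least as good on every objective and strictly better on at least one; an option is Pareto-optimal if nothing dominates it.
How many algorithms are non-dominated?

4

#1: not dominated.
#2: not dominated (best memory).
#3: dominated by #5 (memory 138≤494, throughput 4597≥4423).
#4: dominated by #1 (memory 44≤408, throughput 2924≥1448).
#5: not dominated.
#6: not dominated (best throughput).
Pareto-optimal: #1, #2, #5, #6 → 4.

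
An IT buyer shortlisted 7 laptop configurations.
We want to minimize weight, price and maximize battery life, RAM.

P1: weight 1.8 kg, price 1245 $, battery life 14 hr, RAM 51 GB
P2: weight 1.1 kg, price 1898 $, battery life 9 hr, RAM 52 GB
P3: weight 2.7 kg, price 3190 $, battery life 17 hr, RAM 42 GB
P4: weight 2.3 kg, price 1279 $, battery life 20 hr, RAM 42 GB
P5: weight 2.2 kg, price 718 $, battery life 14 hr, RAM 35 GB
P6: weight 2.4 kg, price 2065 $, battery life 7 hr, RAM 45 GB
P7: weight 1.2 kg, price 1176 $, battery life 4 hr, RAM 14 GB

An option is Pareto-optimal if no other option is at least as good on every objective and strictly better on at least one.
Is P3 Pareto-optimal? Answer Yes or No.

No

P4 vs P3: weight 2.3≤2.7, price 1279≤3190, battery life 20≥17, RAM 42≥42 — P4 is at least as good on every objective and strictly better on at least one, so P4 dominates P3.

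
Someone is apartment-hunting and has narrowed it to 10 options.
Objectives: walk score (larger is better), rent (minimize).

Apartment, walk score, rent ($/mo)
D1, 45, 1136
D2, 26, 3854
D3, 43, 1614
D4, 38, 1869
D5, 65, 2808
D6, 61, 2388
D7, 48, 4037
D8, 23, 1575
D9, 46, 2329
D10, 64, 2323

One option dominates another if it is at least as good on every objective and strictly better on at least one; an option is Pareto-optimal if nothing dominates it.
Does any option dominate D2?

D1 vs D2: walk score 45≥26, rent 1136≤3854 — D1 is at least as good on every objective and strictly better on at least one, so D1 dominates D2.

Yes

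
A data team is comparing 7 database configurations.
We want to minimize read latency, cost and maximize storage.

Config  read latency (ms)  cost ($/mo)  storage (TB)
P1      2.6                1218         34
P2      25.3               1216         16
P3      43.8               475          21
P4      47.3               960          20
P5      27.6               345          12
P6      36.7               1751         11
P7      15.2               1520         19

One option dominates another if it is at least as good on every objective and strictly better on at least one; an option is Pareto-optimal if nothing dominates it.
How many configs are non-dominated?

P1: not dominated (best read latency).
P2: not dominated.
P3: not dominated.
P4: dominated by P3 (read latency 43.8≤47.3, cost 475≤960, storage 21≥20).
P5: not dominated (best cost).
P6: dominated by P1 (read latency 2.6≤36.7, cost 1218≤1751, storage 34≥11).
P7: dominated by P1 (read latency 2.6≤15.2, cost 1218≤1520, storage 34≥19).
Pareto-optimal: P1, P2, P3, P5 → 4.

4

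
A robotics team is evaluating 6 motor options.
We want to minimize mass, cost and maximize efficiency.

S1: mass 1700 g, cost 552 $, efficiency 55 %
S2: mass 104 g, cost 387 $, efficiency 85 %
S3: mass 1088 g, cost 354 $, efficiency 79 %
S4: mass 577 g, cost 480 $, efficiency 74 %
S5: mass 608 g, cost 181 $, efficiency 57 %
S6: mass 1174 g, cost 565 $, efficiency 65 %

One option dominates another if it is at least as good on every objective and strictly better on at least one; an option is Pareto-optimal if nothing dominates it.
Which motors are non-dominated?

S1: dominated by S2 (mass 104≤1700, cost 387≤552, efficiency 85≥55).
S2: not dominated (best mass).
S3: not dominated.
S4: dominated by S2 (mass 104≤577, cost 387≤480, efficiency 85≥74).
S5: not dominated (best cost).
S6: dominated by S2 (mass 104≤1174, cost 387≤565, efficiency 85≥65).

S2, S3, S5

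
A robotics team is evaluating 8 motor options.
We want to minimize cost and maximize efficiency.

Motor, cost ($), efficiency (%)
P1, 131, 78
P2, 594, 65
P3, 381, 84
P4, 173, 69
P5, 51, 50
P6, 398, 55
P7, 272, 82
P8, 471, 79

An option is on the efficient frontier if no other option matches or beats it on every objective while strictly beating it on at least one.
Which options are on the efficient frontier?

P1, P3, P5, P7

P1: not dominated.
P2: dominated by P1 (cost 131≤594, efficiency 78≥65).
P3: not dominated (best efficiency).
P4: dominated by P1 (cost 131≤173, efficiency 78≥69).
P5: not dominated (best cost).
P6: dominated by P1 (cost 131≤398, efficiency 78≥55).
P7: not dominated.
P8: dominated by P3 (cost 381≤471, efficiency 84≥79).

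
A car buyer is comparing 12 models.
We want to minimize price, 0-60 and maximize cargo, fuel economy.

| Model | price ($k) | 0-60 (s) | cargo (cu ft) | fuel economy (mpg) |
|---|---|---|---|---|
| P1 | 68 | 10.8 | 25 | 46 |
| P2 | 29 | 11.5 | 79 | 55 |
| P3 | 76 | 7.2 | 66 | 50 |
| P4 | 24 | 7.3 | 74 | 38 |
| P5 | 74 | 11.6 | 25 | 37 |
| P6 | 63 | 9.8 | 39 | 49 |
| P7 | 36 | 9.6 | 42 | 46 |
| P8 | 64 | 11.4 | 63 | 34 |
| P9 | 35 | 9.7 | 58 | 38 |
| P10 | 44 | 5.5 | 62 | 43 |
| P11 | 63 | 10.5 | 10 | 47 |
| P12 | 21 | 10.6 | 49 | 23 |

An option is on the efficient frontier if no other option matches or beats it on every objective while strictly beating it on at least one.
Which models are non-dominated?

P2, P3, P4, P6, P7, P10, P12

P1: dominated by P6 (price 63≤68, 0-60 9.8≤10.8, cargo 39≥25, fuel economy 49≥46).
P2: not dominated (best cargo).
P3: not dominated.
P4: not dominated.
P5: dominated by P1 (price 68≤74, 0-60 10.8≤11.6, cargo 25≥25, fuel economy 46≥37).
P6: not dominated.
P7: not dominated.
P8: dominated by P4 (price 24≤64, 0-60 7.3≤11.4, cargo 74≥63, fuel economy 38≥34).
P9: dominated by P4 (price 24≤35, 0-60 7.3≤9.7, cargo 74≥58, fuel economy 38≥38).
P10: not dominated (best 0-60).
P11: dominated by P6 (price 63≤63, 0-60 9.8≤10.5, cargo 39≥10, fuel economy 49≥47).
P12: not dominated (best price).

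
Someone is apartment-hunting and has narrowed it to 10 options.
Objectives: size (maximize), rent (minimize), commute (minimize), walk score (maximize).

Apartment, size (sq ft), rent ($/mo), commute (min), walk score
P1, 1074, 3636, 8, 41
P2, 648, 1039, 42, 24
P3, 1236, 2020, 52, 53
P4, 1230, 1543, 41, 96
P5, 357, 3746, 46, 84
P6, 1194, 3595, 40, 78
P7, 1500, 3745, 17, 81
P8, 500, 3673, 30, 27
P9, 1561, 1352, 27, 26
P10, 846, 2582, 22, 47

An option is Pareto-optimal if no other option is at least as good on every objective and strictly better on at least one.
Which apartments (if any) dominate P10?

P1: worse on rent (3636 vs 2582).
P2: worse on size (648 vs 846).
P3: worse on commute (52 vs 22).
P4: worse on commute (41 vs 22).
P5: worse on size (357 vs 846).
P6: worse on rent (3595 vs 2582).
P7: worse on rent (3745 vs 2582).
P8: worse on size (500 vs 846).
P9: worse on commute (27 vs 22).
No option dominates P10.

none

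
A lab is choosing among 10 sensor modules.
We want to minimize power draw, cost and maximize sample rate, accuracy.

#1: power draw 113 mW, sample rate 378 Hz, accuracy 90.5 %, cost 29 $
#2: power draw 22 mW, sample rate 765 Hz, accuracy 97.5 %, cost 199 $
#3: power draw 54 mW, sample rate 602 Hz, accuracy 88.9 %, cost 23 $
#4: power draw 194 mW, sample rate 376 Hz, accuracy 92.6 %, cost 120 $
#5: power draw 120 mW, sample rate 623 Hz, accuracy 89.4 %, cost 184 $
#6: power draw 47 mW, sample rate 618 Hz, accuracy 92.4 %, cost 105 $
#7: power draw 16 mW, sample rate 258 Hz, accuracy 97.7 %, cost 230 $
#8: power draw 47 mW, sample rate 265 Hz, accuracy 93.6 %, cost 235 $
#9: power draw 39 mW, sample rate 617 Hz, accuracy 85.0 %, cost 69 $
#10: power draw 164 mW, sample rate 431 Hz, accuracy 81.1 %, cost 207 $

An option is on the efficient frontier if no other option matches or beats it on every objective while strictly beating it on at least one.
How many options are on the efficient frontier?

#1: not dominated.
#2: not dominated (best sample rate).
#3: not dominated (best cost).
#4: not dominated.
#5: not dominated.
#6: not dominated.
#7: not dominated (best power draw).
#8: dominated by #2 (power draw 22≤47, sample rate 765≥265, accuracy 97.5≥93.6, cost 199≤235).
#9: not dominated.
#10: dominated by #2 (power draw 22≤164, sample rate 765≥431, accuracy 97.5≥81.1, cost 199≤207).
Pareto-optimal: #1, #2, #3, #4, #5, #6, #7, #9 → 8.

8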